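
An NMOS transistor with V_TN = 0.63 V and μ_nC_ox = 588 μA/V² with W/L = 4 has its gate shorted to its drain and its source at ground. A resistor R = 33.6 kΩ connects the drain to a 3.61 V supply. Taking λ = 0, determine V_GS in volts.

With gate tied to drain, V_GS = V_DS ≥ V_GS − V_TN, so the device is in saturation.
k_n = μ_nC_ox · (W/L) = 2.352 mA/V².
KCL at the drain: ½ k_n (V_GS − V_TN)² = (V_DD − V_GS)/R.
Let x = V_GS − 0.63. Then 39.5 x² + x − 2.98 = 0, giving x = 0.262 V (positive root), so V_GS = 0.892 V.
I_D = (V_DD − V_GS)/R = (3.61 − 0.892) / 33.6 = 0.0809 mA.

V_GS = 0.892 V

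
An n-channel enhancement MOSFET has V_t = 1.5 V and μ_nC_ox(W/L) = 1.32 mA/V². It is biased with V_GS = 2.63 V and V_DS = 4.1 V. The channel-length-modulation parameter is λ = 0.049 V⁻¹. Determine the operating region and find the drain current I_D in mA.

V_ov = V_GS − V_t = 2.63 − 1.5 = 1.13 V.
Since V_DS = 4.1 V ≥ V_ov = 1.13 V, the device is in saturation.
I_D = ½ k_n V_ov² (1 + λ V_DS) = 0.5 × 1.32 × 1.13² × (1 + 0.049 × 4.1) = 1.01 mA.

Saturation; I_D = 1.01 mA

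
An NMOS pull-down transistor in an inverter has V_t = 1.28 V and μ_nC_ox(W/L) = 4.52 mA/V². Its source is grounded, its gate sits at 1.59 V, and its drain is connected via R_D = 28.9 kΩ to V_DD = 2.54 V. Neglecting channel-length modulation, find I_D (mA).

I_D = 0.0855 mA

V_GS = V_G = 1.59 V, so V_ov = 1.59 − 1.28 = 0.31 V.
Assume saturation: I_D = ½ k_n V_ov² = 0.5 × 4.52 × 0.31² = 0.217 mA, giving V_DS = V_DD − I_D R_D = 2.54 − 0.217 × 28.9 = -3.74 V.
But -3.74 V < V_ov = 0.31 V, so the device is actually in triode.
In triode I_D = k_n[V_ov V_DS − ½ V_DS²] and I_D = (V_DD − V_DS)/R_D. Equating: 65.3 V_DS² − 41.49 V_DS + 2.54 = 0, giving V_DS = 0.0686 V (the root below V_ov).
I_D = (2.54 − 0.0686) / 28.9 = 0.0855 mA.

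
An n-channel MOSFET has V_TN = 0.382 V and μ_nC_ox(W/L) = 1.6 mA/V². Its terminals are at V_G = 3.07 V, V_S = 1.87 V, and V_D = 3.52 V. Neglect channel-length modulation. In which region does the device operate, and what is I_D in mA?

V_GS = V_G − V_S = 3.07 − 1.87 = 1.2 V; V_DS = V_D − V_S = 3.52 − 1.87 = 1.65 V.
V_ov = V_GS − V_TN = 1.2 − 0.382 = 0.818 V.
Since V_DS = 1.65 V ≥ V_ov = 0.818 V, the device is in saturation.
I_D = ½ k_n V_ov² = 0.5 × 1.6 × 0.818² = 0.535 mA.

Saturation; I_D = 0.535 mA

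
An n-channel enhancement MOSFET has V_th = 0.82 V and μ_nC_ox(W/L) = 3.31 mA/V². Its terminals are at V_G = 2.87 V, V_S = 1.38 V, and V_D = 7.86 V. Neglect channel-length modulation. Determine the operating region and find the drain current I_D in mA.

V_GS = V_G − V_S = 2.87 − 1.38 = 1.49 V; V_DS = V_D − V_S = 7.86 − 1.38 = 6.48 V.
V_ov = V_GS − V_th = 1.49 − 0.82 = 0.67 V.
Since V_DS = 6.48 V ≥ V_ov = 0.67 V, the device is in saturation.
I_D = ½ k_n V_ov² = 0.5 × 3.31 × 0.67² = 0.743 mA.

Saturation; I_D = 0.743 mA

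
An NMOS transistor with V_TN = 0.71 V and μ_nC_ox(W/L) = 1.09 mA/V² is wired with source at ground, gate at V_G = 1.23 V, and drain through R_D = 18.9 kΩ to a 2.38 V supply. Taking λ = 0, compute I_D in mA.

I_D = 0.112 mA

V_GS = V_G = 1.23 V, so V_ov = 1.23 − 0.71 = 0.52 V.
Assume saturation: I_D = ½ k_n V_ov² = 0.5 × 1.09 × 0.52² = 0.147 mA, giving V_DS = V_DD − I_D R_D = 2.38 − 0.147 × 18.9 = -0.405 V.
But -0.405 V < V_ov = 0.52 V, so the device is actually in triode.
In triode I_D = k_n[V_ov V_DS − ½ V_DS²] and I_D = (V_DD − V_DS)/R_D. Equating: 10.3 V_DS² − 11.71 V_DS + 2.38 = 0, giving V_DS = 0.265 V (the root below V_ov).
I_D = (2.38 − 0.265) / 18.9 = 0.112 mA.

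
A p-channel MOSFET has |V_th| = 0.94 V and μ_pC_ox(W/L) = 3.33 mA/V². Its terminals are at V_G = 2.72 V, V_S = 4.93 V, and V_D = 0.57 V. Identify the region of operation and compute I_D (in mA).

V_SG = V_S − V_G = 4.93 − 2.72 = 2.21 V; V_SD = V_S − V_D = 4.93 − 0.57 = 4.36 V.
V_ov = V_SG − |V_th| = 2.21 − 0.94 = 1.27 V.
Since V_SD = 4.36 V ≥ V_ov = 1.27 V, the device is in saturation.
I_D = ½ k_p V_ov² = 0.5 × 3.33 × 1.27² = 2.69 mA.

Saturation; I_D = 2.69 mA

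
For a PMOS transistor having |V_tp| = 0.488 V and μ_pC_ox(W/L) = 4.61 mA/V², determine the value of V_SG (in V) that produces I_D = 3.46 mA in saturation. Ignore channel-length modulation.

V_SG = 1.71 V

In saturation I_D = ½ k_p (V_SG − |V_tp|)², so V_SG − |V_tp| = √(2 I_D / k_p) = √(2 × 3.46 / 4.61) = 1.23 V.
V_SG = 0.488 + 1.23 = 1.71 V.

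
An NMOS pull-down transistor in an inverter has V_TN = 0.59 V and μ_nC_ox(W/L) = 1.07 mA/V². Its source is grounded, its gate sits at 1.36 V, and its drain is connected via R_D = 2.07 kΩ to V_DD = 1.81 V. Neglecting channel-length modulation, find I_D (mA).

I_D = 0.317 mA

V_GS = V_G = 1.36 V, so V_ov = 1.36 − 0.59 = 0.77 V.
Assume saturation: I_D = ½ k_n V_ov² = 0.5 × 1.07 × 0.77² = 0.317 mA, giving V_DS = V_DD − I_D R_D = 1.81 − 0.317 × 2.07 = 1.15 V.
V_DS = 1.15 V ≥ V_ov = 0.77 V, confirming saturation.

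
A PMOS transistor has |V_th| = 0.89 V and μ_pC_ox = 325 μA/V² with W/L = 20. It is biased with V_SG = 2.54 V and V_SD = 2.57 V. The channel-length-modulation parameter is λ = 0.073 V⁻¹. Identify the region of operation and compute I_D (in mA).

Saturation; I_D = 10.5 mA

k_p = μ_pC_ox · (W/L) = 6.5 mA/V².
V_ov = V_SG − |V_th| = 2.54 − 0.89 = 1.65 V.
Since V_SD = 2.57 V ≥ V_ov = 1.65 V, the device is in saturation.
I_D = ½ k_p V_ov² (1 + λ V_SD) = 0.5 × 6.5 × 1.65² × (1 + 0.073 × 2.57) = 10.5 mA.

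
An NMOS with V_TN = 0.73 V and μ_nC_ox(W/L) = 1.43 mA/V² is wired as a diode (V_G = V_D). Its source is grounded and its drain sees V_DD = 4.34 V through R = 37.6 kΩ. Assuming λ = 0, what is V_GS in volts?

With gate tied to drain, V_GS = V_DS ≥ V_GS − V_TN, so the device is in saturation.
KCL at the drain: ½ k_n (V_GS − V_TN)² = (V_DD − V_GS)/R.
Let x = V_GS − 0.73. Then 26.9 x² + x − 3.61 = 0, giving x = 0.348 V (positive root), so V_GS = 1.08 V.
I_D = (V_DD − V_GS)/R = (4.34 − 1.08) / 37.6 = 0.0867 mA.

V_GS = 1.08 V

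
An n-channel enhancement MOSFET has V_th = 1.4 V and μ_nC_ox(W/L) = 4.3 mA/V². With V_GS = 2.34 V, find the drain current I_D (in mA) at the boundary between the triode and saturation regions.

At the boundary V_DS = V_ov = V_GS − V_th = 2.34 − 1.4 = 0.94 V.
I_D = ½ k_n V_ov² = 0.5 × 4.3 × 0.94² = 1.9 mA.

I_D = 1.90 mA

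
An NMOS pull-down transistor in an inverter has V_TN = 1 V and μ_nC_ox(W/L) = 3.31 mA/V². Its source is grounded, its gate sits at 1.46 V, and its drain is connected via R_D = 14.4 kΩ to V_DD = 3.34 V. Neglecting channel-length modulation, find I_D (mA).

V_GS = V_G = 1.46 V, so V_ov = 1.46 − 1 = 0.46 V.
Assume saturation: I_D = ½ k_n V_ov² = 0.5 × 3.31 × 0.46² = 0.35 mA, giving V_DS = V_DD − I_D R_D = 3.34 − 0.35 × 14.4 = -1.7 V.
But -1.7 V < V_ov = 0.46 V, so the device is actually in triode.
In triode I_D = k_n[V_ov V_DS − ½ V_DS²] and I_D = (V_DD − V_DS)/R_D. Equating: 23.8 V_DS² − 22.93 V_DS + 3.34 = 0, giving V_DS = 0.179 V (the root below V_ov).
I_D = (3.34 − 0.179) / 14.4 = 0.22 mA.

I_D = 0.220 mA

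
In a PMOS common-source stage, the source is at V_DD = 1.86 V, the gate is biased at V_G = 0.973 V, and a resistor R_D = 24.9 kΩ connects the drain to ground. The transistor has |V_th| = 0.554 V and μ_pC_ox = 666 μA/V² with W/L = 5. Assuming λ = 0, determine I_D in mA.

V_SG = V_DD − V_G = 1.86 − 0.973 = 0.887 V, so V_ov = 0.887 − 0.554 = 0.333 V.
k_p = μ_pC_ox · (W/L) = 3.33 mA/V².
Assume saturation: I_D = ½ k_p V_ov² = 0.5 × 3.33 × 0.333² = 0.185 mA, giving V_SD = V_DD − I_D R_D = 1.86 − 0.185 × 24.9 = -2.74 V.
But -2.74 V < V_ov = 0.333 V, so the device is actually in triode.
In triode I_D = k_p[V_ov V_SD − ½ V_SD²] and I_D = (V_DD − V_SD)/R_D. Equating: 41.5 V_SD² − 28.61 V_SD + 1.86 = 0, giving V_SD = 0.0727 V (the root below V_ov).
I_D = (1.86 − 0.0727) / 24.9 = 0.0718 mA.

I_D = 0.0718 mA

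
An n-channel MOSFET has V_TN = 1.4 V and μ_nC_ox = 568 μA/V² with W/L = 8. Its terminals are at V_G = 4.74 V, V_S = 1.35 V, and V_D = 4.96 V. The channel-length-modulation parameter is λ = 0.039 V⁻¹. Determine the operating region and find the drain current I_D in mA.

V_GS = V_G − V_S = 4.74 − 1.35 = 3.39 V; V_DS = V_D − V_S = 4.96 − 1.35 = 3.61 V.
k_n = μ_nC_ox · (W/L) = 4.544 mA/V².
V_ov = V_GS − V_TN = 3.39 − 1.4 = 1.99 V.
Since V_DS = 3.61 V ≥ V_ov = 1.99 V, the device is in saturation.
I_D = ½ k_n V_ov² (1 + λ V_DS) = 0.5 × 4.544 × 1.99² × (1 + 0.039 × 3.61) = 10.3 mA.

Saturation; I_D = 10.3 mA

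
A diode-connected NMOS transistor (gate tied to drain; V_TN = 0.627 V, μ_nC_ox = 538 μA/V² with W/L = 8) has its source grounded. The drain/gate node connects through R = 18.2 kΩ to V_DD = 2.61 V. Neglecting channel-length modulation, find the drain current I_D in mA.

I_D = 0.0973 mA

With gate tied to drain, V_GS = V_DS ≥ V_GS − V_TN, so the device is in saturation.
k_n = μ_nC_ox · (W/L) = 4.304 mA/V².
KCL at the drain: ½ k_n (V_GS − V_TN)² = (V_DD − V_GS)/R.
Let x = V_GS − 0.627. Then 39.2 x² + x − 1.983 = 0, giving x = 0.213 V (positive root), so V_GS = 0.84 V.
I_D = (V_DD − V_GS)/R = (2.61 − 0.84) / 18.2 = 0.0973 mA.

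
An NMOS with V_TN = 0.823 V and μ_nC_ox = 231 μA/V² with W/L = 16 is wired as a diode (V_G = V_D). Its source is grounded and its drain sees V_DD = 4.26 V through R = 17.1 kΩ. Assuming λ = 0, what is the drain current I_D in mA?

With gate tied to drain, V_GS = V_DS ≥ V_GS − V_TN, so the device is in saturation.
k_n = μ_nC_ox · (W/L) = 3.696 mA/V².
KCL at the drain: ½ k_n (V_GS − V_TN)² = (V_DD − V_GS)/R.
Let x = V_GS − 0.823. Then 31.6 x² + x − 3.437 = 0, giving x = 0.314 V (positive root), so V_GS = 1.14 V.
I_D = (V_DD − V_GS)/R = (4.26 − 1.14) / 17.1 = 0.183 mA.

I_D = 0.183 mA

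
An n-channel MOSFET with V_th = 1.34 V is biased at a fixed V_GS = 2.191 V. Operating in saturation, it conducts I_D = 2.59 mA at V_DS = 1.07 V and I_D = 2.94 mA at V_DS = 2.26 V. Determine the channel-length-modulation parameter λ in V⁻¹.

With V_GS fixed, I_D ∝ (1 + λ V_DS) in saturation, so I_D2/I_D1 = (1 + λ V_DS2)/(1 + λ V_DS1).
2.94/2.59 = 1.135 = (1 + 2.26 λ)/(1 + 1.07 λ).
Solving: λ (I_D1 V_DS2 − I_D2 V_DS1) = I_D2 − I_D1, so λ = (2.94 − 2.59) / (2.59 × 2.26 − 2.94 × 1.07) = 0.35 / 2.71 = 0.129 V⁻¹.

λ = 0.129 V⁻¹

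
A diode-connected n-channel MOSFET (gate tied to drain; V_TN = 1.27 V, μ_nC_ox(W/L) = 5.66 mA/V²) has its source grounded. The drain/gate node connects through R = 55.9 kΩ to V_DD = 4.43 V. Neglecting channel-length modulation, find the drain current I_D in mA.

With gate tied to drain, V_GS = V_DS ≥ V_GS − V_TN, so the device is in saturation.
KCL at the drain: ½ k_n (V_GS − V_TN)² = (V_DD − V_GS)/R.
Let x = V_GS − 1.27. Then 158 x² + x − 3.16 = 0, giving x = 0.138 V (positive root), so V_GS = 1.41 V.
I_D = (V_DD − V_GS)/R = (4.43 − 1.41) / 55.9 = 0.0541 mA.

I_D = 0.0541 mA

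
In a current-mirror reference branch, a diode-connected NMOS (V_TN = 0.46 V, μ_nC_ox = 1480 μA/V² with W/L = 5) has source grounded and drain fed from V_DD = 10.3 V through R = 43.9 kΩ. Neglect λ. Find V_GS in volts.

V_GS = 0.703 V

With gate tied to drain, V_GS = V_DS ≥ V_GS − V_TN, so the device is in saturation.
k_n = μ_nC_ox · (W/L) = 7.4 mA/V².
KCL at the drain: ½ k_n (V_GS − V_TN)² = (V_DD − V_GS)/R.
Let x = V_GS − 0.46. Then 162 x² + x − 9.84 = 0, giving x = 0.243 V (positive root), so V_GS = 0.703 V.
I_D = (V_DD − V_GS)/R = (10.3 − 0.703) / 43.9 = 0.219 mA.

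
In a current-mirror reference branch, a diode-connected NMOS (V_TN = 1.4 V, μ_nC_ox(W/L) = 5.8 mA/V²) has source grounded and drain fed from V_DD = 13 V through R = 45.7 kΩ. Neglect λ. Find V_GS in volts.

V_GS = 1.69 V

With gate tied to drain, V_GS = V_DS ≥ V_GS − V_TN, so the device is in saturation.
KCL at the drain: ½ k_n (V_GS − V_TN)² = (V_DD − V_GS)/R.
Let x = V_GS − 1.4. Then 133 x² + x − 11.6 = 0, giving x = 0.292 V (positive root), so V_GS = 1.69 V.
I_D = (V_DD − V_GS)/R = (13 − 1.69) / 45.7 = 0.247 mA.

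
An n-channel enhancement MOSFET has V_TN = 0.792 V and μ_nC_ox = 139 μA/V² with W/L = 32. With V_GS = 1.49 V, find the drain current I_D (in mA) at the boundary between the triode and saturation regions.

I_D = 1.08 mA

At the boundary V_DS = V_ov = V_GS − V_TN = 1.49 − 0.792 = 0.698 V.
k_n = μ_nC_ox · (W/L) = 4.448 mA/V².
I_D = ½ k_n V_ov² = 0.5 × 4.448 × 0.698² = 1.08 mA.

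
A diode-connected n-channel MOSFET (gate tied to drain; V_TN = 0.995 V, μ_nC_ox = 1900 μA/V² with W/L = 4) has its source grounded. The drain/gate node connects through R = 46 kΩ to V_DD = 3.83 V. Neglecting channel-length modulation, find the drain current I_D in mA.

I_D = 0.0589 mA

With gate tied to drain, V_GS = V_DS ≥ V_GS − V_TN, so the device is in saturation.
k_n = μ_nC_ox · (W/L) = 7.6 mA/V².
KCL at the drain: ½ k_n (V_GS − V_TN)² = (V_DD − V_GS)/R.
Let x = V_GS − 0.995. Then 175 x² + x − 2.835 = 0, giving x = 0.125 V (positive root), so V_GS = 1.12 V.
I_D = (V_DD − V_GS)/R = (3.83 − 1.12) / 46 = 0.0589 mA.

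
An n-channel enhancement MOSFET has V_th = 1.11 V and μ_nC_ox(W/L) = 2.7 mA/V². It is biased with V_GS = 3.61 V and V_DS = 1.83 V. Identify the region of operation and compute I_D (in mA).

Triode; I_D = 7.83 mA

V_ov = V_GS − V_th = 3.61 − 1.11 = 2.5 V.
Since V_DS = 1.83 V < V_ov = 2.5 V, the device is in the triode region.
I_D = k_n [V_ov · V_DS − ½ V_DS²] = 2.7 × [2.5 × 1.83 − 0.5 × 1.83²] = 7.83 mA.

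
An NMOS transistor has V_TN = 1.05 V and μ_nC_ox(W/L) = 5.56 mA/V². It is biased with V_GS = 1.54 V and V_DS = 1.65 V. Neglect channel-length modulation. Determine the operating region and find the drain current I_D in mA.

V_ov = V_GS − V_TN = 1.54 − 1.05 = 0.49 V.
Since V_DS = 1.65 V ≥ V_ov = 0.49 V, the device is in saturation.
I_D = ½ k_n V_ov² = 0.5 × 5.56 × 0.49² = 0.667 mA.

Saturation; I_D = 0.667 mA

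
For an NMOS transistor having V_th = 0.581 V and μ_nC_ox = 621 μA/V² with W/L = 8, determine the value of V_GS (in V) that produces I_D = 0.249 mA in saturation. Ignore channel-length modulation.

V_GS = 0.898 V

k_n = μ_nC_ox · (W/L) = 4.968 mA/V².
In saturation I_D = ½ k_n (V_GS − V_th)², so V_GS − V_th = √(2 I_D / k_n) = √(2 × 0.249 / 4.968) = 0.317 V.
V_GS = 0.581 + 0.317 = 0.898 V.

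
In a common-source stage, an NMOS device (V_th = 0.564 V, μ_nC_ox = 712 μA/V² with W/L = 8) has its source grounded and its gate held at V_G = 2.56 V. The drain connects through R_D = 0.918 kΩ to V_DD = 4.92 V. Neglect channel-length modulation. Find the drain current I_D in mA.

I_D = 4.83 mA

V_GS = V_G = 2.56 V, so V_ov = 2.56 − 0.564 = 2 V.
k_n = μ_nC_ox · (W/L) = 5.696 mA/V².
Assume saturation: I_D = ½ k_n V_ov² = 0.5 × 5.696 × 2² = 11.3 mA, giving V_DS = V_DD − I_D R_D = 4.92 − 11.3 × 0.918 = -5.5 V.
But -5.5 V < V_ov = 2 V, so the device is actually in triode.
In triode I_D = k_n[V_ov V_DS − ½ V_DS²] and I_D = (V_DD − V_DS)/R_D. Equating: 2.61 V_DS² − 11.44 V_DS + 4.92 = 0, giving V_DS = 0.484 V (the root below V_ov).
I_D = (4.92 − 0.484) / 0.918 = 4.83 mA.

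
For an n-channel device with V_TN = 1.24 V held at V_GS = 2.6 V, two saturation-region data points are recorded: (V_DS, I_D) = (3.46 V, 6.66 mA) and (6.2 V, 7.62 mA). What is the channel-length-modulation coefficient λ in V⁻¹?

With V_GS fixed, I_D ∝ (1 + λ V_DS) in saturation, so I_D2/I_D1 = (1 + λ V_DS2)/(1 + λ V_DS1).
7.62/6.66 = 1.144 = (1 + 6.2 λ)/(1 + 3.46 λ).
Solving: λ (I_D1 V_DS2 − I_D2 V_DS1) = I_D2 − I_D1, so λ = (7.62 − 6.66) / (6.66 × 6.2 − 7.62 × 3.46) = 0.96 / 14.9 = 0.0643 V⁻¹.

λ = 0.0643 V⁻¹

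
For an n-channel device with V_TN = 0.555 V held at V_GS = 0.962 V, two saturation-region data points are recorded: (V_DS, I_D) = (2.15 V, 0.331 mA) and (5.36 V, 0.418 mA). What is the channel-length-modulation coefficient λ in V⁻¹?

λ = 0.0994 V⁻¹

With V_GS fixed, I_D ∝ (1 + λ V_DS) in saturation, so I_D2/I_D1 = (1 + λ V_DS2)/(1 + λ V_DS1).
0.418/0.331 = 1.263 = (1 + 5.36 λ)/(1 + 2.15 λ).
Solving: λ (I_D1 V_DS2 − I_D2 V_DS1) = I_D2 − I_D1, so λ = (0.418 − 0.331) / (0.331 × 5.36 − 0.418 × 2.15) = 0.087 / 0.875 = 0.0994 V⁻¹.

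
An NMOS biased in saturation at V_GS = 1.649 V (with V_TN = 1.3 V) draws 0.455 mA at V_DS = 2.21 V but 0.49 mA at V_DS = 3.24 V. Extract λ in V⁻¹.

λ = 0.0894 V⁻¹

With V_GS fixed, I_D ∝ (1 + λ V_DS) in saturation, so I_D2/I_D1 = (1 + λ V_DS2)/(1 + λ V_DS1).
0.49/0.455 = 1.077 = (1 + 3.24 λ)/(1 + 2.21 λ).
Solving: λ (I_D1 V_DS2 − I_D2 V_DS1) = I_D2 − I_D1, so λ = (0.49 − 0.455) / (0.455 × 3.24 − 0.49 × 2.21) = 0.035 / 0.391 = 0.0894 V⁻¹.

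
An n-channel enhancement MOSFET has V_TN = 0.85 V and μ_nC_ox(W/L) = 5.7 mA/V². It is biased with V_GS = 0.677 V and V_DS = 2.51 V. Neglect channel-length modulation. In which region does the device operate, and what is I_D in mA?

V_GS = 0.677 V < V_TN = 0.85 V, so the transistor is in cutoff.

Cutoff; I_D = 0 mA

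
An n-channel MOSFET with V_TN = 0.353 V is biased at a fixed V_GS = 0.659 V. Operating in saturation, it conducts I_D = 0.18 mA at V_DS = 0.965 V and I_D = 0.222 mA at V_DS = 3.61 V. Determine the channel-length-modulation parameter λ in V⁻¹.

With V_GS fixed, I_D ∝ (1 + λ V_DS) in saturation, so I_D2/I_D1 = (1 + λ V_DS2)/(1 + λ V_DS1).
0.222/0.18 = 1.233 = (1 + 3.61 λ)/(1 + 0.965 λ).
Solving: λ (I_D1 V_DS2 − I_D2 V_DS1) = I_D2 − I_D1, so λ = (0.222 − 0.18) / (0.18 × 3.61 − 0.222 × 0.965) = 0.042 / 0.436 = 0.0964 V⁻¹.

λ = 0.0964 V⁻¹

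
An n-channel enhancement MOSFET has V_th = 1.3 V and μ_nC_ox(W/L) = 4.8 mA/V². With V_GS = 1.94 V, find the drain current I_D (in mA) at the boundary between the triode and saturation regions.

At the boundary V_DS = V_ov = V_GS − V_th = 1.94 − 1.3 = 0.64 V.
I_D = ½ k_n V_ov² = 0.5 × 4.8 × 0.64² = 0.983 mA.

I_D = 0.983 mA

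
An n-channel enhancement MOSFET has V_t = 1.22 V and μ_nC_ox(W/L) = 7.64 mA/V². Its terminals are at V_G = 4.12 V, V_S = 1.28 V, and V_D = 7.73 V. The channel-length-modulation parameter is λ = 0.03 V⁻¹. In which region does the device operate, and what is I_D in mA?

Saturation; I_D = 12.0 mA

V_GS = V_G − V_S = 4.12 − 1.28 = 2.84 V; V_DS = V_D − V_S = 7.73 − 1.28 = 6.45 V.
V_ov = V_GS − V_t = 2.84 − 1.22 = 1.62 V.
Since V_DS = 6.45 V ≥ V_ov = 1.62 V, the device is in saturation.
I_D = ½ k_n V_ov² (1 + λ V_DS) = 0.5 × 7.64 × 1.62² × (1 + 0.03 × 6.45) = 12 mA.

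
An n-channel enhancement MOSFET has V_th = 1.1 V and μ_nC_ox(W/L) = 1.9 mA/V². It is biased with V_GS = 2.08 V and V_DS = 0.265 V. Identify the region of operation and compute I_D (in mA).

V_ov = V_GS − V_th = 2.08 − 1.1 = 0.98 V.
Since V_DS = 0.265 V < V_ov = 0.98 V, the device is in the triode region.
I_D = k_n [V_ov · V_DS − ½ V_DS²] = 1.9 × [0.98 × 0.265 − 0.5 × 0.265²] = 0.427 mA.

Triode; I_D = 0.427 mA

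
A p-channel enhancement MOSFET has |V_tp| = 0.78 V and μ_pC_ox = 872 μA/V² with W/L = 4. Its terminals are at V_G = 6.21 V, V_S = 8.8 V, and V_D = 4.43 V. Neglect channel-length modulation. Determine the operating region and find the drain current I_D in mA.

V_SG = V_S − V_G = 8.8 − 6.21 = 2.59 V; V_SD = V_S − V_D = 8.8 − 4.43 = 4.37 V.
k_p = μ_pC_ox · (W/L) = 3.488 mA/V².
V_ov = V_SG − |V_tp| = 2.59 − 0.78 = 1.81 V.
Since V_SD = 4.37 V ≥ V_ov = 1.81 V, the device is in saturation.
I_D = ½ k_p V_ov² = 0.5 × 3.488 × 1.81² = 5.71 mA.

Saturation; I_D = 5.71 mA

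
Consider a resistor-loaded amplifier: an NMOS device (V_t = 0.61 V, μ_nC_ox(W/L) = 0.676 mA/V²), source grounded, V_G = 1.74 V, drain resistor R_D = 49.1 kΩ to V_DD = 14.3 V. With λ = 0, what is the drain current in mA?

V_GS = V_G = 1.74 V, so V_ov = 1.74 − 0.61 = 1.13 V.
Assume saturation: I_D = ½ k_n V_ov² = 0.5 × 0.676 × 1.13² = 0.432 mA, giving V_DS = V_DD − I_D R_D = 14.3 − 0.432 × 49.1 = -6.89 V.
But -6.89 V < V_ov = 1.13 V, so the device is actually in triode.
In triode I_D = k_n[V_ov V_DS − ½ V_DS²] and I_D = (V_DD − V_DS)/R_D. Equating: 16.6 V_DS² − 38.51 V_DS + 14.3 = 0, giving V_DS = 0.464 V (the root below V_ov).
I_D = (14.3 − 0.464) / 49.1 = 0.282 mA.

I_D = 0.282 mA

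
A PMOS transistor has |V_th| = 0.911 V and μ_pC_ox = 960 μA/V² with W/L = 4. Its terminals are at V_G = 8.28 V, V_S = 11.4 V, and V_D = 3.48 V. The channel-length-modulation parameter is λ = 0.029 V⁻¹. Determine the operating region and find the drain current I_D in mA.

V_SG = V_S − V_G = 11.4 − 8.28 = 3.12 V; V_SD = V_S − V_D = 11.4 − 3.48 = 7.92 V.
k_p = μ_pC_ox · (W/L) = 3.84 mA/V².
V_ov = V_SG − |V_th| = 3.12 − 0.911 = 2.21 V.
Since V_SD = 7.92 V ≥ V_ov = 2.21 V, the device is in saturation.
I_D = ½ k_p V_ov² (1 + λ V_SD) = 0.5 × 3.84 × 2.21² × (1 + 0.029 × 7.92) = 11.5 mA.

Saturation; I_D = 11.5 mA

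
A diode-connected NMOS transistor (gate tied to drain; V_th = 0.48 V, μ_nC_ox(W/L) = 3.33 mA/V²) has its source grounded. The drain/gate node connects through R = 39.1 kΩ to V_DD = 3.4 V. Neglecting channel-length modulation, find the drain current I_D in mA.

With gate tied to drain, V_GS = V_DS ≥ V_GS − V_th, so the device is in saturation.
KCL at the drain: ½ k_n (V_GS − V_th)² = (V_DD − V_GS)/R.
Let x = V_GS − 0.48. Then 65.1 x² + x − 2.92 = 0, giving x = 0.204 V (positive root), so V_GS = 0.684 V.
I_D = (V_DD − V_GS)/R = (3.4 − 0.684) / 39.1 = 0.0695 mA.

I_D = 0.0695 mA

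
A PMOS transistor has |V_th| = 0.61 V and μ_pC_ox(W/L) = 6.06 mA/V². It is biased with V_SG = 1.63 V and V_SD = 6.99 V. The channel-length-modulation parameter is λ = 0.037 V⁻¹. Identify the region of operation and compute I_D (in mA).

Saturation; I_D = 3.97 mA

V_ov = V_SG − |V_th| = 1.63 − 0.61 = 1.02 V.
Since V_SD = 6.99 V ≥ V_ov = 1.02 V, the device is in saturation.
I_D = ½ k_p V_ov² (1 + λ V_SD) = 0.5 × 6.06 × 1.02² × (1 + 0.037 × 6.99) = 3.97 mA.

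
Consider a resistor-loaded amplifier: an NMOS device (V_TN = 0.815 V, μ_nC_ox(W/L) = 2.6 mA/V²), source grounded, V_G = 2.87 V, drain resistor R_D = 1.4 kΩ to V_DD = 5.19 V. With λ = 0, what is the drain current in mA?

V_GS = V_G = 2.87 V, so V_ov = 2.87 − 0.815 = 2.06 V.
Assume saturation: I_D = ½ k_n V_ov² = 0.5 × 2.6 × 2.06² = 5.49 mA, giving V_DS = V_DD − I_D R_D = 5.19 − 5.49 × 1.4 = -2.5 V.
But -2.5 V < V_ov = 2.06 V, so the device is actually in triode.
In triode I_D = k_n[V_ov V_DS − ½ V_DS²] and I_D = (V_DD − V_DS)/R_D. Equating: 1.82 V_DS² − 8.48 V_DS + 5.19 = 0, giving V_DS = 0.725 V (the root below V_ov).
I_D = (5.19 − 0.725) / 1.4 = 3.19 mA.

I_D = 3.19 mA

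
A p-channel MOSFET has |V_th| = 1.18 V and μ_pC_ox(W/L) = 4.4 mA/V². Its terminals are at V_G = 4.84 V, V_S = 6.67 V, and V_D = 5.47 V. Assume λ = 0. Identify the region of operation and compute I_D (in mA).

Saturation; I_D = 0.930 mA

V_SG = V_S − V_G = 6.67 − 4.84 = 1.83 V; V_SD = V_S − V_D = 6.67 − 5.47 = 1.2 V.
V_ov = V_SG − |V_th| = 1.83 − 1.18 = 0.65 V.
Since V_SD = 1.2 V ≥ V_ov = 0.65 V, the device is in saturation.
I_D = ½ k_p V_ov² = 0.5 × 4.4 × 0.65² = 0.93 mA.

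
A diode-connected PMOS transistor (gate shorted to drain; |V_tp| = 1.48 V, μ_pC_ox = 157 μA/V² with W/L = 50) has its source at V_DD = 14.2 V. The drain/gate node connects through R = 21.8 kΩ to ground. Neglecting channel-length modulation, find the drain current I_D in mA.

With gate tied to drain, V_SG = V_SD ≥ V_SG − |V_tp|, so the device is in saturation.
k_p = μ_pC_ox · (W/L) = 7.85 mA/V².
KCL at the drain: ½ k_p (V_SG − |V_tp|)² = (V_DD − V_SG)/R.
Let x = V_SG − 1.48. Then 85.6 x² + x − 12.72 = 0, giving x = 0.38 V (positive root), so V_SG = 1.86 V.
I_D = (V_DD − V_SG)/R = (14.2 − 1.86) / 21.8 = 0.566 mA.

I_D = 0.566 mA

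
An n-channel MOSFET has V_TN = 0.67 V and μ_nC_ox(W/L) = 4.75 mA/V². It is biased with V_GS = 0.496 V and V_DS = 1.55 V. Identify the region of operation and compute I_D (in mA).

Cutoff; I_D = 0 mA

V_GS = 0.496 V < V_TN = 0.67 V, so the transistor is in cutoff.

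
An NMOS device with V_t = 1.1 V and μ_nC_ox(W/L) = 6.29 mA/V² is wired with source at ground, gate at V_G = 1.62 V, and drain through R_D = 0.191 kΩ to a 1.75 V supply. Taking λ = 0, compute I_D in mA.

V_GS = V_G = 1.62 V, so V_ov = 1.62 − 1.1 = 0.52 V.
Assume saturation: I_D = ½ k_n V_ov² = 0.5 × 6.29 × 0.52² = 0.85 mA, giving V_DS = V_DD − I_D R_D = 1.75 − 0.85 × 0.191 = 1.59 V.
V_DS = 1.59 V ≥ V_ov = 0.52 V, confirming saturation.

I_D = 0.850 mA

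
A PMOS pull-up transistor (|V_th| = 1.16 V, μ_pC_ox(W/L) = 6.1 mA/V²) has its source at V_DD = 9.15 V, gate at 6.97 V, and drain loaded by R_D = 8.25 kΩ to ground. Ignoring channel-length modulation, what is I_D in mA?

I_D = 1.09 mA

V_SG = V_DD − V_G = 9.15 − 6.97 = 2.18 V, so V_ov = 2.18 − 1.16 = 1.02 V.
Assume saturation: I_D = ½ k_p V_ov² = 0.5 × 6.1 × 1.02² = 3.17 mA, giving V_SD = V_DD − I_D R_D = 9.15 − 3.17 × 8.25 = -17 V.
But -17 V < V_ov = 1.02 V, so the device is actually in triode.
In triode I_D = k_p[V_ov V_SD − ½ V_SD²] and I_D = (V_DD − V_SD)/R_D. Equating: 25.2 V_SD² − 52.33 V_SD + 9.15 = 0, giving V_SD = 0.193 V (the root below V_ov).
I_D = (9.15 − 0.193) / 8.25 = 1.09 mA.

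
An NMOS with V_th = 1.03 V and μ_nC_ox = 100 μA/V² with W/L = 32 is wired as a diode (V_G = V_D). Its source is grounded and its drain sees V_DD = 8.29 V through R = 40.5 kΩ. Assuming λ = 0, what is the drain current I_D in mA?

With gate tied to drain, V_GS = V_DS ≥ V_GS − V_th, so the device is in saturation.
k_n = μ_nC_ox · (W/L) = 3.2 mA/V².
KCL at the drain: ½ k_n (V_GS − V_th)² = (V_DD − V_GS)/R.
Let x = V_GS − 1.03. Then 64.8 x² + x − 7.26 = 0, giving x = 0.327 V (positive root), so V_GS = 1.36 V.
I_D = (V_DD − V_GS)/R = (8.29 − 1.36) / 40.5 = 0.171 mA.

I_D = 0.171 mA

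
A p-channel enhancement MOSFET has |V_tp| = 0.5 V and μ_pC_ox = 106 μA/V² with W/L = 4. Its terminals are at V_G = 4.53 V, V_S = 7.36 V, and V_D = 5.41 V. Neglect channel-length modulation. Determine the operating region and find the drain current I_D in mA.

Triode; I_D = 1.12 mA

V_SG = V_S − V_G = 7.36 − 4.53 = 2.83 V; V_SD = V_S − V_D = 7.36 − 5.41 = 1.95 V.
k_p = μ_pC_ox · (W/L) = 0.424 mA/V².
V_ov = V_SG − |V_tp| = 2.83 − 0.5 = 2.33 V.
Since V_SD = 1.95 V < V_ov = 2.33 V, the device is in the triode region.
I_D = k_p [V_ov · V_SD − ½ V_SD²] = 0.424 × [2.33 × 1.95 − 0.5 × 1.95²] = 1.12 mA.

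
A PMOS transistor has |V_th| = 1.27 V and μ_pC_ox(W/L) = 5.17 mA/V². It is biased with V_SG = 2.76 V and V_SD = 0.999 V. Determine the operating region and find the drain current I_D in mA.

V_ov = V_SG − |V_th| = 2.76 − 1.27 = 1.49 V.
Since V_SD = 0.999 V < V_ov = 1.49 V, the device is in the triode region.
I_D = k_p [V_ov · V_SD − ½ V_SD²] = 5.17 × [1.49 × 0.999 − 0.5 × 0.999²] = 5.12 mA.

Triode; I_D = 5.12 mA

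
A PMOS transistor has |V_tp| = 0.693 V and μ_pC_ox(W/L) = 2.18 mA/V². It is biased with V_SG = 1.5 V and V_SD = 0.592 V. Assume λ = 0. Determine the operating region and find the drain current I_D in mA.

Triode; I_D = 0.659 mA

V_ov = V_SG − |V_tp| = 1.5 − 0.693 = 0.807 V.
Since V_SD = 0.592 V < V_ov = 0.807 V, the device is in the triode region.
I_D = k_p [V_ov · V_SD − ½ V_SD²] = 2.18 × [0.807 × 0.592 − 0.5 × 0.592²] = 0.659 mA.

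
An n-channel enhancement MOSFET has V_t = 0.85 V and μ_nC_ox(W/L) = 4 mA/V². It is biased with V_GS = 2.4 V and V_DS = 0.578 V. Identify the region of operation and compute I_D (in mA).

V_ov = V_GS − V_t = 2.4 − 0.85 = 1.55 V.
Since V_DS = 0.578 V < V_ov = 1.55 V, the device is in the triode region.
I_D = k_n [V_ov · V_DS − ½ V_DS²] = 4 × [1.55 × 0.578 − 0.5 × 0.578²] = 2.92 mA.

Triode; I_D = 2.92 mA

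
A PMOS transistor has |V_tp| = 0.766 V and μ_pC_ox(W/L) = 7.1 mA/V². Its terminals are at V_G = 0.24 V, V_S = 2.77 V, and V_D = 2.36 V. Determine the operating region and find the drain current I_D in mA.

V_SG = V_S − V_G = 2.77 − 0.24 = 2.53 V; V_SD = V_S − V_D = 2.77 − 2.36 = 0.41 V.
V_ov = V_SG − |V_tp| = 2.53 − 0.766 = 1.76 V.
Since V_SD = 0.41 V < V_ov = 1.76 V, the device is in the triode region.
I_D = k_p [V_ov · V_SD − ½ V_SD²] = 7.1 × [1.76 × 0.41 − 0.5 × 0.41²] = 4.54 mA.

Triode; I_D = 4.54 mA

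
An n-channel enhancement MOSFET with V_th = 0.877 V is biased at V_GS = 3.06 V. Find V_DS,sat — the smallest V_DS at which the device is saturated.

The boundary between triode and saturation is V_DS = V_GS − V_th = V_ov.
V_ov = 3.06 − 0.877 = 2.18 V.

V_DS,sat = 2.18 V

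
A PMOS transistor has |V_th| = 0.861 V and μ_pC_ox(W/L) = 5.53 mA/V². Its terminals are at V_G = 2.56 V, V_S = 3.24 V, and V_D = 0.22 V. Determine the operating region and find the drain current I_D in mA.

Cutoff; I_D = 0 mA

V_SG = V_S − V_G = 3.24 − 2.56 = 0.68 V; V_SD = V_S − V_D = 3.24 − 0.22 = 3.02 V.
V_SG = 0.68 V < |V_th| = 0.861 V, so the transistor is in cutoff.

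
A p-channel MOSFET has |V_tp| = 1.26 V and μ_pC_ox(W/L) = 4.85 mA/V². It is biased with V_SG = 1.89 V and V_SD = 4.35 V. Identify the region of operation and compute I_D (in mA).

V_ov = V_SG − |V_tp| = 1.89 − 1.26 = 0.63 V.
Since V_SD = 4.35 V ≥ V_ov = 0.63 V, the device is in saturation.
I_D = ½ k_p V_ov² = 0.5 × 4.85 × 0.63² = 0.962 mA.

Saturation; I_D = 0.962 mA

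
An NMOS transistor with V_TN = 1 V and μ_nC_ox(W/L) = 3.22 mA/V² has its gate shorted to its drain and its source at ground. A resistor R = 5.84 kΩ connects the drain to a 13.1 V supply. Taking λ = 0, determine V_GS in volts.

With gate tied to drain, V_GS = V_DS ≥ V_GS − V_TN, so the device is in saturation.
KCL at the drain: ½ k_n (V_GS − V_TN)² = (V_DD − V_GS)/R.
Let x = V_GS − 1. Then 9.4 x² + x − 12.1 = 0, giving x = 1.08 V (positive root), so V_GS = 2.08 V.
I_D = (V_DD − V_GS)/R = (13.1 − 2.08) / 5.84 = 1.89 mA.

V_GS = 2.08 V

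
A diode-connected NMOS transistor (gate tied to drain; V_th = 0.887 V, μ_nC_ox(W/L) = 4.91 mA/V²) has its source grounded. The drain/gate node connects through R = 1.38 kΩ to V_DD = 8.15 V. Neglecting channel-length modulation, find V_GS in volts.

V_GS = 2.21 V

With gate tied to drain, V_GS = V_DS ≥ V_GS − V_th, so the device is in saturation.
KCL at the drain: ½ k_n (V_GS − V_th)² = (V_DD − V_GS)/R.
Let x = V_GS − 0.887. Then 3.39 x² + x − 7.263 = 0, giving x = 1.32 V (positive root), so V_GS = 2.21 V.
I_D = (V_DD − V_GS)/R = (8.15 − 2.21) / 1.38 = 4.3 mA.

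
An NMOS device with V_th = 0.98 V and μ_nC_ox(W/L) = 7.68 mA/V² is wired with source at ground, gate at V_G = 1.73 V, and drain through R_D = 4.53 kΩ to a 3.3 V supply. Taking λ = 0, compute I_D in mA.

I_D = 0.699 mA

V_GS = V_G = 1.73 V, so V_ov = 1.73 − 0.98 = 0.75 V.
Assume saturation: I_D = ½ k_n V_ov² = 0.5 × 7.68 × 0.75² = 2.16 mA, giving V_DS = V_DD − I_D R_D = 3.3 − 2.16 × 4.53 = -6.48 V.
But -6.48 V < V_ov = 0.75 V, so the device is actually in triode.
In triode I_D = k_n[V_ov V_DS − ½ V_DS²] and I_D = (V_DD − V_DS)/R_D. Equating: 17.4 V_DS² − 27.09 V_DS + 3.3 = 0, giving V_DS = 0.133 V (the root below V_ov).
I_D = (3.3 − 0.133) / 4.53 = 0.699 mA.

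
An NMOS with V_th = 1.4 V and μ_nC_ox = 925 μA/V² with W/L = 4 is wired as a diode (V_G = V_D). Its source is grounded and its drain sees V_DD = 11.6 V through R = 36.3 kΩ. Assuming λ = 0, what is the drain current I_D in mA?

With gate tied to drain, V_GS = V_DS ≥ V_GS − V_th, so the device is in saturation.
k_n = μ_nC_ox · (W/L) = 3.7 mA/V².
KCL at the drain: ½ k_n (V_GS − V_th)² = (V_DD − V_GS)/R.
Let x = V_GS − 1.4. Then 67.2 x² + x − 10.2 = 0, giving x = 0.382 V (positive root), so V_GS = 1.78 V.
I_D = (V_DD − V_GS)/R = (11.6 − 1.78) / 36.3 = 0.27 mA.

I_D = 0.270 mA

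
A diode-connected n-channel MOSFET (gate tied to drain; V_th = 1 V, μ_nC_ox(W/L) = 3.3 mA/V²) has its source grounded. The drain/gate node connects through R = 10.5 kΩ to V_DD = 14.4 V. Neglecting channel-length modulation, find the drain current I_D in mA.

With gate tied to drain, V_GS = V_DS ≥ V_GS − V_th, so the device is in saturation.
KCL at the drain: ½ k_n (V_GS − V_th)² = (V_DD − V_GS)/R.
Let x = V_GS − 1. Then 17.3 x² + x − 13.4 = 0, giving x = 0.851 V (positive root), so V_GS = 1.85 V.
I_D = (V_DD − V_GS)/R = (14.4 − 1.85) / 10.5 = 1.2 mA.

I_D = 1.20 mA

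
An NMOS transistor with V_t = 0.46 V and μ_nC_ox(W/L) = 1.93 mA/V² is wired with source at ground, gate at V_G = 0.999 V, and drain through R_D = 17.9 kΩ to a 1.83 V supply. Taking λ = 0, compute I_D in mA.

V_GS = V_G = 0.999 V, so V_ov = 0.999 − 0.46 = 0.539 V.
Assume saturation: I_D = ½ k_n V_ov² = 0.5 × 1.93 × 0.539² = 0.28 mA, giving V_DS = V_DD − I_D R_D = 1.83 − 0.28 × 17.9 = -3.19 V.
But -3.19 V < V_ov = 0.539 V, so the device is actually in triode.
In triode I_D = k_n[V_ov V_DS − ½ V_DS²] and I_D = (V_DD − V_DS)/R_D. Equating: 17.3 V_DS² − 19.62 V_DS + 1.83 = 0, giving V_DS = 0.103 V (the root below V_ov).
I_D = (1.83 − 0.103) / 17.9 = 0.0965 mA.

I_D = 0.0965 mA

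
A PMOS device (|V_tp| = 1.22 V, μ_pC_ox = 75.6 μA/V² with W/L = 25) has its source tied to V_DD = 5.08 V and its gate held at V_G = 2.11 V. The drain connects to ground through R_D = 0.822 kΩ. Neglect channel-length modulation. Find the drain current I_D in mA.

I_D = 2.89 mA

V_SG = V_DD − V_G = 5.08 − 2.11 = 2.97 V, so V_ov = 2.97 − 1.22 = 1.75 V.
k_p = μ_pC_ox · (W/L) = 1.89 mA/V².
Assume saturation: I_D = ½ k_p V_ov² = 0.5 × 1.89 × 1.75² = 2.89 mA, giving V_SD = V_DD − I_D R_D = 5.08 − 2.89 × 0.822 = 2.7 V.
V_SD = 2.7 V ≥ V_ov = 1.75 V, confirming saturation.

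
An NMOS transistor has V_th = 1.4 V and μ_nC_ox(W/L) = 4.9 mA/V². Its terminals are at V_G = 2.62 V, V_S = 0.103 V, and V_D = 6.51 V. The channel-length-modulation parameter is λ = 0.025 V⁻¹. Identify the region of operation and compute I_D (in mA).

V_GS = V_G − V_S = 2.62 − 0.103 = 2.52 V; V_DS = V_D − V_S = 6.51 − 0.103 = 6.41 V.
V_ov = V_GS − V_th = 2.52 − 1.4 = 1.12 V.
Since V_DS = 6.41 V ≥ V_ov = 1.12 V, the device is in saturation.
I_D = ½ k_n V_ov² (1 + λ V_DS) = 0.5 × 4.9 × 1.12² × (1 + 0.025 × 6.41) = 3.55 mA.

Saturation; I_D = 3.55 mA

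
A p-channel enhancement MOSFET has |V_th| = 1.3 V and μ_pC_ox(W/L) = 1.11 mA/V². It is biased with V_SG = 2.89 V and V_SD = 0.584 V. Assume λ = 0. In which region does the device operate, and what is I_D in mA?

Triode; I_D = 0.841 mA

V_ov = V_SG − |V_th| = 2.89 − 1.3 = 1.59 V.
Since V_SD = 0.584 V < V_ov = 1.59 V, the device is in the triode region.
I_D = k_p [V_ov · V_SD − ½ V_SD²] = 1.11 × [1.59 × 0.584 − 0.5 × 0.584²] = 0.841 mA.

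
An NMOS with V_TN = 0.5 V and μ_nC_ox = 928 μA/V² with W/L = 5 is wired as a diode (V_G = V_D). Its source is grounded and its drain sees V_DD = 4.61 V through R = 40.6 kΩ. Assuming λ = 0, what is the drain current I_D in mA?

With gate tied to drain, V_GS = V_DS ≥ V_GS − V_TN, so the device is in saturation.
k_n = μ_nC_ox · (W/L) = 4.64 mA/V².
KCL at the drain: ½ k_n (V_GS − V_TN)² = (V_DD − V_GS)/R.
Let x = V_GS − 0.5. Then 94.2 x² + x − 4.11 = 0, giving x = 0.204 V (positive root), so V_GS = 0.704 V.
I_D = (V_DD − V_GS)/R = (4.61 − 0.704) / 40.6 = 0.0962 mA.

I_D = 0.0962 mA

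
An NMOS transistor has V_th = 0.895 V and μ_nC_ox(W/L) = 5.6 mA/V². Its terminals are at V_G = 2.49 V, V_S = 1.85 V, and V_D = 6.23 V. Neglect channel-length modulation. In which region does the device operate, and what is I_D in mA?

Cutoff; I_D = 0 mA

V_GS = V_G − V_S = 2.49 − 1.85 = 0.64 V; V_DS = V_D − V_S = 6.23 − 1.85 = 4.38 V.
V_GS = 0.64 V < V_th = 0.895 V, so the transistor is in cutoff.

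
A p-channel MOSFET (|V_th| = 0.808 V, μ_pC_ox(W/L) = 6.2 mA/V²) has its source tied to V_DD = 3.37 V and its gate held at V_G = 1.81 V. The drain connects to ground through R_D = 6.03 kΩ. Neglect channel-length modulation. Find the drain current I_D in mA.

V_SG = V_DD − V_G = 3.37 − 1.81 = 1.56 V, so V_ov = 1.56 − 0.808 = 0.752 V.
Assume saturation: I_D = ½ k_p V_ov² = 0.5 × 6.2 × 0.752² = 1.75 mA, giving V_SD = V_DD − I_D R_D = 3.37 − 1.75 × 6.03 = -7.2 V.
But -7.2 V < V_ov = 0.752 V, so the device is actually in triode.
In triode I_D = k_p[V_ov V_SD − ½ V_SD²] and I_D = (V_DD − V_SD)/R_D. Equating: 18.7 V_SD² − 29.11 V_SD + 3.37 = 0, giving V_SD = 0.126 V (the root below V_ov).
I_D = (3.37 − 0.126) / 6.03 = 0.538 mA.

I_D = 0.538 mA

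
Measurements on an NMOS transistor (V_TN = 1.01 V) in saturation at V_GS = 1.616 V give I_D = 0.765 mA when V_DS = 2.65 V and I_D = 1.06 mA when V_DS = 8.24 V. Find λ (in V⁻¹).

λ = 0.0844 V⁻¹

With V_GS fixed, I_D ∝ (1 + λ V_DS) in saturation, so I_D2/I_D1 = (1 + λ V_DS2)/(1 + λ V_DS1).
1.06/0.765 = 1.386 = (1 + 8.24 λ)/(1 + 2.65 λ).
Solving: λ (I_D1 V_DS2 − I_D2 V_DS1) = I_D2 − I_D1, so λ = (1.06 − 0.765) / (0.765 × 8.24 − 1.06 × 2.65) = 0.295 / 3.49 = 0.0844 V⁻¹.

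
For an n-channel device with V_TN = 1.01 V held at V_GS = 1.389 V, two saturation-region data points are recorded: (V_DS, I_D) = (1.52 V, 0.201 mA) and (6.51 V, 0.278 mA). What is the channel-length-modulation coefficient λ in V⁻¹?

With V_GS fixed, I_D ∝ (1 + λ V_DS) in saturation, so I_D2/I_D1 = (1 + λ V_DS2)/(1 + λ V_DS1).
0.278/0.201 = 1.383 = (1 + 6.51 λ)/(1 + 1.52 λ).
Solving: λ (I_D1 V_DS2 − I_D2 V_DS1) = I_D2 − I_D1, so λ = (0.278 − 0.201) / (0.201 × 6.51 − 0.278 × 1.52) = 0.077 / 0.886 = 0.0869 V⁻¹.

λ = 0.0869 V⁻¹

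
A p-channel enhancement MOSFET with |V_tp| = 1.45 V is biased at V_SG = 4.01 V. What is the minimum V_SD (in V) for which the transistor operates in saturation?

V_SD,sat = 2.56 V

The boundary between triode and saturation is V_SD = V_SG − |V_tp| = V_ov.
V_ov = 4.01 − 1.45 = 2.56 V.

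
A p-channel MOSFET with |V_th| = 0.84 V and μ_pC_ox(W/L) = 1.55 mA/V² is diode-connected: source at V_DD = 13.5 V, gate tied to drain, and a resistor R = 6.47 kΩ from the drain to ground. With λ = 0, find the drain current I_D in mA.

With gate tied to drain, V_SG = V_SD ≥ V_SG − |V_th|, so the device is in saturation.
KCL at the drain: ½ k_p (V_SG − |V_th|)² = (V_DD − V_SG)/R.
Let x = V_SG − 0.84. Then 5.01 x² + x − 12.66 = 0, giving x = 1.49 V (positive root), so V_SG = 2.33 V.
I_D = (V_DD − V_SG)/R = (13.5 − 2.33) / 6.47 = 1.73 mA.

I_D = 1.73 mA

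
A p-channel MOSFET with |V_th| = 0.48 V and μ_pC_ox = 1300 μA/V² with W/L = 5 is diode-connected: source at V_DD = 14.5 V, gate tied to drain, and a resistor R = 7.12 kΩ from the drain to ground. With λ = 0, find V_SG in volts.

V_SG = 1.24 V

With gate tied to drain, V_SG = V_SD ≥ V_SG − |V_th|, so the device is in saturation.
k_p = μ_pC_ox · (W/L) = 6.5 mA/V².
KCL at the drain: ½ k_p (V_SG − |V_th|)² = (V_DD − V_SG)/R.
Let x = V_SG − 0.48. Then 23.1 x² + x − 14.02 = 0, giving x = 0.757 V (positive root), so V_SG = 1.24 V.
I_D = (V_DD − V_SG)/R = (14.5 − 1.24) / 7.12 = 1.86 mA.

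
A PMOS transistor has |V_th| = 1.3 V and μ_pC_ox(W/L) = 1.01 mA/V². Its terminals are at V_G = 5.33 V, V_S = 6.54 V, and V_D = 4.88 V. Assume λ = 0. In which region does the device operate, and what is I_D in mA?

V_SG = V_S − V_G = 6.54 − 5.33 = 1.21 V; V_SD = V_S − V_D = 6.54 − 4.88 = 1.66 V.
V_SG = 1.21 V < |V_th| = 1.3 V, so the transistor is in cutoff.

Cutoff; I_D = 0 mA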